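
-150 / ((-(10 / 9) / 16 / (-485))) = -1047600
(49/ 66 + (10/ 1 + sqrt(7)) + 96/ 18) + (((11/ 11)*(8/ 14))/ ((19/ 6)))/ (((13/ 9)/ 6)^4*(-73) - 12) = sqrt(7) + 14679446027921/ 913979624250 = 18.71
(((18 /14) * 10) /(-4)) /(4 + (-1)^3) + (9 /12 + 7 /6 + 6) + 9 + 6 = 1835 /84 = 21.85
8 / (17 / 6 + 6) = 48 / 53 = 0.91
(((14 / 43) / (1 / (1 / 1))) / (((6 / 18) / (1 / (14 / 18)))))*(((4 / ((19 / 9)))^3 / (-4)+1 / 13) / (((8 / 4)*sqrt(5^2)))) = -3908871 / 19170905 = -0.20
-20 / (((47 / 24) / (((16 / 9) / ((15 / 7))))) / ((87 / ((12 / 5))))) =-129920 / 423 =-307.14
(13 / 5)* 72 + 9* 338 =16146 / 5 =3229.20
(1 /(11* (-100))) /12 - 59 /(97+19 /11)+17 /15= 426593 /796400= 0.54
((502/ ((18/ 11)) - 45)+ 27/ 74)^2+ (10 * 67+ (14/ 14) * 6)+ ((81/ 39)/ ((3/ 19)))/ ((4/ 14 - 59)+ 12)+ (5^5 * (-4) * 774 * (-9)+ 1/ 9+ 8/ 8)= 54771895477365661/ 628518852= 87144395.59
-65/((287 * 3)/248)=-16120/861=-18.72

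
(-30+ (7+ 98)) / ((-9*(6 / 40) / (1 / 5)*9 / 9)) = -11.11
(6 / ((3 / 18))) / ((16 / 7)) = 63 / 4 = 15.75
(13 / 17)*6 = 78 / 17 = 4.59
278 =278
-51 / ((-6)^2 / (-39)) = 221 / 4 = 55.25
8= 8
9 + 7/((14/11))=29/2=14.50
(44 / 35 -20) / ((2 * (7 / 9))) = -2952 / 245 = -12.05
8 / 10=4 / 5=0.80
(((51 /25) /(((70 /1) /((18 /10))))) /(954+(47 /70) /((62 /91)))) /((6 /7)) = 0.00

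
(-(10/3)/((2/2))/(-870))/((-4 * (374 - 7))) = -1/383148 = -0.00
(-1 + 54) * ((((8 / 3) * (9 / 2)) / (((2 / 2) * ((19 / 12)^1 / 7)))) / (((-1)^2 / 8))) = 427392 / 19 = 22494.32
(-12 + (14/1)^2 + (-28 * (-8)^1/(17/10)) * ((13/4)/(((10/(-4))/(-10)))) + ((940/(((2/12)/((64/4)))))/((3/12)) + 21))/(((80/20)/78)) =240588075/34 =7076119.85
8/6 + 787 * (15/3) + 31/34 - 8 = 3929.25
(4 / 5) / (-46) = -2 / 115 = -0.02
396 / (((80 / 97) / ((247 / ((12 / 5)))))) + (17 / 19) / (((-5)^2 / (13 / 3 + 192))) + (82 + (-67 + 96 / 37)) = 2195138609 / 44400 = 49440.06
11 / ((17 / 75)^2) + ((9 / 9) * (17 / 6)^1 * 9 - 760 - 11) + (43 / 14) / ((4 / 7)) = -1216169 / 2312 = -526.02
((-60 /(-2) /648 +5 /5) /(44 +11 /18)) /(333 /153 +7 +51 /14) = 119 /65043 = 0.00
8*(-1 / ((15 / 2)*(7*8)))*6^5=-5184 / 35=-148.11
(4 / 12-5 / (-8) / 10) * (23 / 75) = 437 / 3600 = 0.12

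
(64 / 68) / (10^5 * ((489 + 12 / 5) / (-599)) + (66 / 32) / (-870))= -44469760 / 3876163312013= -0.00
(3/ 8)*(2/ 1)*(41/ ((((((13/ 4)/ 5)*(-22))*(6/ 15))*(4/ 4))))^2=3151875/ 81796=38.53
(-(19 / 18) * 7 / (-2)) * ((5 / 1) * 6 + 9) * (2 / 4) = 1729 / 24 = 72.04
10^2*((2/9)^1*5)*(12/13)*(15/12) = 5000/39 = 128.21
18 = 18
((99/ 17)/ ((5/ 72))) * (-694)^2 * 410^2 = 115420869336960/ 17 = 6789462902174.12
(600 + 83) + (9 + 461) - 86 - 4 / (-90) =48017 / 45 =1067.04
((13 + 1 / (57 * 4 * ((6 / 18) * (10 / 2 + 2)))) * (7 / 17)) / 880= 0.01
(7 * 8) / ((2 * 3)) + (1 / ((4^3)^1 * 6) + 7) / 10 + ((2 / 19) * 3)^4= 1675371483 / 166810880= 10.04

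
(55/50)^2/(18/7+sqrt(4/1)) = 847/3200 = 0.26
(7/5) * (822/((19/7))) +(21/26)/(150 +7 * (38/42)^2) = 10274479593/24233170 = 423.98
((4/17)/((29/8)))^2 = 1024/243049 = 0.00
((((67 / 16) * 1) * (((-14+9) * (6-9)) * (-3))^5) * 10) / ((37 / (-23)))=1421789203125 / 296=4803341902.45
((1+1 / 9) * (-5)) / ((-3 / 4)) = 200 / 27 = 7.41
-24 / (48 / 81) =-81 / 2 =-40.50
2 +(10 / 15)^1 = 8 / 3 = 2.67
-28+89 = 61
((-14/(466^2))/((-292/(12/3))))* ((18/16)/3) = 21/63409552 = 0.00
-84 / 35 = -12 / 5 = -2.40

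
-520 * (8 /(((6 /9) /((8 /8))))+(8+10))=-15600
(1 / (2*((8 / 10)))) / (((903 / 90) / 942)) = 58.68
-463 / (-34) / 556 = 463 / 18904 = 0.02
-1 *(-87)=87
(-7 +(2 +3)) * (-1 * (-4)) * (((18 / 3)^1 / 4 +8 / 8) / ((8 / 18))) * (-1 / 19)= 45 / 19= 2.37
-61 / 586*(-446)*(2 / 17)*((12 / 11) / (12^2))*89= 1210667 / 328746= 3.68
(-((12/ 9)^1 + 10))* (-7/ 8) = 119/ 12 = 9.92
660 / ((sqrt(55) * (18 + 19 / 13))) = 4.57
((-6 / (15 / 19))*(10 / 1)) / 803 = -76 / 803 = -0.09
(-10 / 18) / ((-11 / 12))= 20 / 33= 0.61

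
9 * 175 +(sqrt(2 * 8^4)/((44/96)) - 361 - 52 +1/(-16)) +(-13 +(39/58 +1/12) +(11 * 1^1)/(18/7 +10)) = 1536 * sqrt(2)/11 +1601591/1392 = 1348.04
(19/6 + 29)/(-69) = -193/414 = -0.47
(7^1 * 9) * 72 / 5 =4536 / 5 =907.20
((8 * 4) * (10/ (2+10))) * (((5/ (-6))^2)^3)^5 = 4656612873077392578125/ 41451359947637504606208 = 0.11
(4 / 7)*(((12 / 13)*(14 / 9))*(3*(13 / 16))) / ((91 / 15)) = 0.33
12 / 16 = 3 / 4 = 0.75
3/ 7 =0.43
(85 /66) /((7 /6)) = 85 /77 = 1.10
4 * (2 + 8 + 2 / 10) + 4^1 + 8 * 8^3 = 20704 / 5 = 4140.80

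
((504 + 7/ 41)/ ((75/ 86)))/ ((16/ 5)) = 888853/ 4920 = 180.66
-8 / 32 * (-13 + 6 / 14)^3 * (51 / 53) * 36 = 312795648 / 18179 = 17206.43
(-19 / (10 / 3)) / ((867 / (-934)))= 8873 / 1445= 6.14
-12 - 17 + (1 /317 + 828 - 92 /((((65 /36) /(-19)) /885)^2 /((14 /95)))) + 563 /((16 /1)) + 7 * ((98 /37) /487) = -90809361125857213199 /77226550960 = -1175882646.54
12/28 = 3/7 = 0.43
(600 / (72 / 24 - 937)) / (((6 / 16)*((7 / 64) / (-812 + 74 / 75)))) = 124571648 / 9807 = 12702.32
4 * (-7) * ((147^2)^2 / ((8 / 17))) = -55566916839 / 2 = -27783458419.50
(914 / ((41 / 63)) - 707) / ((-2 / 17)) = -486115 / 82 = -5928.23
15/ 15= 1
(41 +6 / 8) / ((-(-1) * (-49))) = -167 / 196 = -0.85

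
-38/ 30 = -19/ 15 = -1.27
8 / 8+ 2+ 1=4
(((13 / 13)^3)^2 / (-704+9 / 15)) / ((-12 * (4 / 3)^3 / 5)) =225 / 900352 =0.00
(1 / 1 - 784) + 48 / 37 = -28923 / 37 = -781.70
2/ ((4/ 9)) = 9/ 2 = 4.50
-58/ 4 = -29/ 2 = -14.50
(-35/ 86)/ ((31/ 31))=-35/ 86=-0.41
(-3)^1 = -3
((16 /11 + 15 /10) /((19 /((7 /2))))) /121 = 455 /101156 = 0.00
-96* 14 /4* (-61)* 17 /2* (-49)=-8536584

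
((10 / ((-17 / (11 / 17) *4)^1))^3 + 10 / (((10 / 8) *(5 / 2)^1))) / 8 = 3088776957 / 7724022080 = 0.40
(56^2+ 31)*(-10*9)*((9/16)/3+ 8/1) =-18669465/8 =-2333683.12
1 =1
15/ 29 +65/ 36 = 2425/ 1044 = 2.32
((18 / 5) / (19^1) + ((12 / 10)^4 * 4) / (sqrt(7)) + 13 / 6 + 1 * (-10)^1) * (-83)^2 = -31061.61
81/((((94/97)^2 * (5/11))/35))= 58683933/8836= 6641.46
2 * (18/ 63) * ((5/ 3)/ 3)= 20/ 63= 0.32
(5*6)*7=210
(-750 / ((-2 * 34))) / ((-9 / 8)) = -9.80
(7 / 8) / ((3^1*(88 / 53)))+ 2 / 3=593 / 704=0.84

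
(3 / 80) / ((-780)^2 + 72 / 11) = 11 / 178465920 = 0.00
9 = 9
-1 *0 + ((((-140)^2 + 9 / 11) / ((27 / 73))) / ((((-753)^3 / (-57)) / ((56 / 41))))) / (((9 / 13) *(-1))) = -0.01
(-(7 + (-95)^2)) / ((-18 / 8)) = 36128 / 9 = 4014.22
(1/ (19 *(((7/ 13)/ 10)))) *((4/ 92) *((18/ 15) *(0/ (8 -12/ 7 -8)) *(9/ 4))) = 0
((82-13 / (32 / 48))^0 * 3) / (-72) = -1 / 24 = -0.04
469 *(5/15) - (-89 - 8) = 760/3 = 253.33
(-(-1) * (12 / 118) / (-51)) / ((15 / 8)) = -16 / 15045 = -0.00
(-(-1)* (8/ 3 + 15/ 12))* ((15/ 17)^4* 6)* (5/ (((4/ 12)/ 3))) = 107071875/ 167042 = 640.99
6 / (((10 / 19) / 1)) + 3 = 72 / 5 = 14.40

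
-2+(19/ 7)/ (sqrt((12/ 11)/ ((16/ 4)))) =-2+19*sqrt(33)/ 21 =3.20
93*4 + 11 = 383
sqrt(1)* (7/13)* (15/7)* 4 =60/13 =4.62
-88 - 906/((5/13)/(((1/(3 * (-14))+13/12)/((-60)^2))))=-22350707/252000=-88.69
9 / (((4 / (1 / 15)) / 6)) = 9 / 10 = 0.90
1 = 1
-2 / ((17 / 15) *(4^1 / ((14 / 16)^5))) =-252105 / 1114112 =-0.23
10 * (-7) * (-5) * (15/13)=5250/13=403.85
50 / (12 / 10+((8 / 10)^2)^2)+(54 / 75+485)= 6498554 / 12575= 516.78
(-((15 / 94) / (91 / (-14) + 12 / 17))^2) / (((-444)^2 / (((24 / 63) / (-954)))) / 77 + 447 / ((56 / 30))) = 0.00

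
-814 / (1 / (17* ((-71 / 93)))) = 982498 / 93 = 10564.49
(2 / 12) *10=5 / 3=1.67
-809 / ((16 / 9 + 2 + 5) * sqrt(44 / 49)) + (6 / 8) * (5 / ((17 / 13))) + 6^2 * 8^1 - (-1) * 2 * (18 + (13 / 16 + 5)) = 46035 / 136 - 50967 * sqrt(11) / 1738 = 241.23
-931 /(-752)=931 /752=1.24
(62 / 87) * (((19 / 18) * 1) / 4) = 589 / 3132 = 0.19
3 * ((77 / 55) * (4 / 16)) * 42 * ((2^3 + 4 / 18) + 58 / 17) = 8722 / 17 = 513.06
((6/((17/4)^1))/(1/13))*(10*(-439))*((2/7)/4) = -684840/119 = -5754.96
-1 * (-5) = 5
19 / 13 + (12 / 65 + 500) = 32607 / 65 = 501.65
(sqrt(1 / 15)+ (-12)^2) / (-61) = -144 / 61-sqrt(15) / 915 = -2.36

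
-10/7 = -1.43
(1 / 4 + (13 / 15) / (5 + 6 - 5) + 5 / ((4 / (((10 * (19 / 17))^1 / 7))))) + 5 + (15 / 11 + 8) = 3947549 / 235620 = 16.75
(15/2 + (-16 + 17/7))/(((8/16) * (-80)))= 17/112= 0.15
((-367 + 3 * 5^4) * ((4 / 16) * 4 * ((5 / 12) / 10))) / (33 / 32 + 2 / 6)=6032 / 131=46.05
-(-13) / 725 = 13 / 725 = 0.02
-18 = -18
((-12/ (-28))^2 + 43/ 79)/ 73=2818/ 282583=0.01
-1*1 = -1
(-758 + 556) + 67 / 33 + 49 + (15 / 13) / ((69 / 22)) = -1485988 / 9867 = -150.60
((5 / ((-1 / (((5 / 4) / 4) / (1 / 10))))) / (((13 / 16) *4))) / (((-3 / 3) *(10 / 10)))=125 / 26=4.81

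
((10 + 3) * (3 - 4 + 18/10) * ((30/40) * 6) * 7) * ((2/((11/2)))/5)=6552/275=23.83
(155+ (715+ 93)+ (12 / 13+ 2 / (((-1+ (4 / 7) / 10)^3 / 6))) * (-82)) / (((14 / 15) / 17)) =37544.72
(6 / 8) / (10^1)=3 / 40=0.08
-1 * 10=-10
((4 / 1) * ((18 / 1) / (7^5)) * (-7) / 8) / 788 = -9 / 1891988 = -0.00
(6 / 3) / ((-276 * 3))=-1 / 414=-0.00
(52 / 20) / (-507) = -1 / 195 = -0.01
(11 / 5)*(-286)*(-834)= 524752.80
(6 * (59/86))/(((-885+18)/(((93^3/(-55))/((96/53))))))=838408113/21871520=38.33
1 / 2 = 0.50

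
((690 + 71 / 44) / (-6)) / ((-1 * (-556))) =-30431 / 146784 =-0.21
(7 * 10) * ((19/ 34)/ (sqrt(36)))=665/ 102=6.52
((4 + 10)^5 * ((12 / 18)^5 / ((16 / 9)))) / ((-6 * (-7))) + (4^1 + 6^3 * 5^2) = 514556 / 81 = 6352.54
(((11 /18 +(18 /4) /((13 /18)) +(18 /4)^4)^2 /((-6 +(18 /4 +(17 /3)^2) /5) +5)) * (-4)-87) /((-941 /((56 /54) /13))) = 21335169800987 /2286800125272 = 9.33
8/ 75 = 0.11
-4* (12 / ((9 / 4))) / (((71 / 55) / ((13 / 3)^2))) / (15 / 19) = -2260544 / 5751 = -393.07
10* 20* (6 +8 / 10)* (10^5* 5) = 680000000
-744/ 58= -372/ 29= -12.83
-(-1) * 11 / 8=11 / 8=1.38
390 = 390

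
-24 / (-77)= 24 / 77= 0.31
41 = 41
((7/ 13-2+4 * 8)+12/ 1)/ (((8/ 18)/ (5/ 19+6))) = 592263/ 988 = 599.46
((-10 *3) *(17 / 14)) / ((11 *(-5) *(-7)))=-51 / 539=-0.09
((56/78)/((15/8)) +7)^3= 80565593759/200201625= 402.42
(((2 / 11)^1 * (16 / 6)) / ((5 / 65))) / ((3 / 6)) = 416 / 33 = 12.61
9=9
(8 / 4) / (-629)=-0.00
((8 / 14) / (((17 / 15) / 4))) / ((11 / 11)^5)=240 / 119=2.02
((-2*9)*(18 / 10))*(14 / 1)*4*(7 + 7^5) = -152536608 / 5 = -30507321.60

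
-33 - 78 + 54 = -57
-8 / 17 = -0.47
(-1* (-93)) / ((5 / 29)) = 2697 / 5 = 539.40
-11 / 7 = -1.57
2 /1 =2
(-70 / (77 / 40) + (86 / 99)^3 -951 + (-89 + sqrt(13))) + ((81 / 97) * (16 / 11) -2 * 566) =-2202.89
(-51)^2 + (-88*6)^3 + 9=-147195342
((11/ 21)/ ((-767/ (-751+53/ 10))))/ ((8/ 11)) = 902297/ 1288560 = 0.70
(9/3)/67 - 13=-868/67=-12.96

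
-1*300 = -300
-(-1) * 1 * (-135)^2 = 18225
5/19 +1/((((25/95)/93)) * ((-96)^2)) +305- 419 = -33181769/291840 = -113.70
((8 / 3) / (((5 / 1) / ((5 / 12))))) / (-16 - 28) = -1 / 198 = -0.01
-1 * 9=-9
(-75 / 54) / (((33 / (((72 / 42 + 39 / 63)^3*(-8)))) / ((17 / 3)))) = 583100 / 24057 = 24.24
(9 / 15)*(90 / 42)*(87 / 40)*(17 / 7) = 13311 / 1960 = 6.79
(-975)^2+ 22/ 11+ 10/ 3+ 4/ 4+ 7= 2851915/ 3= 950638.33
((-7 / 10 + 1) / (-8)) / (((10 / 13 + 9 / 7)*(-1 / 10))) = 273 / 1496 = 0.18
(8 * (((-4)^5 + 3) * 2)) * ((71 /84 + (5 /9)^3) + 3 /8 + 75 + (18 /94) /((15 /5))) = -299556043834 /239841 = -1248977.63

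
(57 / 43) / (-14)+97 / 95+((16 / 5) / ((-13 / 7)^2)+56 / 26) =38738003 / 9665110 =4.01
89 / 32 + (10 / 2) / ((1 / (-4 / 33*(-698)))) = 449657 / 1056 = 425.81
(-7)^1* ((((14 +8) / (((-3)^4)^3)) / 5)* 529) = -81466 / 2657205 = -0.03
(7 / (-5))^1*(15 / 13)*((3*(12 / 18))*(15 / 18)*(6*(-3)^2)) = -1890 / 13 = -145.38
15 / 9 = 1.67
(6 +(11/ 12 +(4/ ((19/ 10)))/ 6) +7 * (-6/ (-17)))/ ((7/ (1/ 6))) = 37745/ 162792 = 0.23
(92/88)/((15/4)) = 46/165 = 0.28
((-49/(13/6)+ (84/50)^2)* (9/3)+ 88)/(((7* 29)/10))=465092/329875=1.41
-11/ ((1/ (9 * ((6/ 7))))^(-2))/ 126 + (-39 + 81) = 2204419/ 52488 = 42.00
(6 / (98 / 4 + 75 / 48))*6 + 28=4084 / 139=29.38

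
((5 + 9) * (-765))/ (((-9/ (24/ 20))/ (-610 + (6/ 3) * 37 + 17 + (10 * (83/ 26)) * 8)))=-4893756/ 13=-376442.77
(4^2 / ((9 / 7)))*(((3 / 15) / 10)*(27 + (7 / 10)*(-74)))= -6944 / 1125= -6.17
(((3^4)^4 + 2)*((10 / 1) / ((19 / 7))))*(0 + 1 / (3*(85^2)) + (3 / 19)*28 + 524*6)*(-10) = -4329088321631276 / 867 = -4993181455168.72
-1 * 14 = -14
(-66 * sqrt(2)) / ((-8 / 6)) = 99 * sqrt(2) / 2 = 70.00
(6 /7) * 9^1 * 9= 486 /7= 69.43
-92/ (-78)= 46/ 39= 1.18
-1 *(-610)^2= -372100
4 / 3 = 1.33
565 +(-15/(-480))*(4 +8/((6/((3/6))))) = 27127/48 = 565.15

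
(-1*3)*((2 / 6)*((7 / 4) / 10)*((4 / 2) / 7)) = -1 / 20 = -0.05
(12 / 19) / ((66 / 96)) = 192 / 209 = 0.92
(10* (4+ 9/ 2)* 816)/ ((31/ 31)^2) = 69360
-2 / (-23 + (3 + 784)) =-1 / 382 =-0.00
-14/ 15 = -0.93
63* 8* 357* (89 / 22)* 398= 3186704808 / 11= 289700437.09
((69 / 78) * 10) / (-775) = -23 / 2015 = -0.01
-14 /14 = -1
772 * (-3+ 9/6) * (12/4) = -3474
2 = 2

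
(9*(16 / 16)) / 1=9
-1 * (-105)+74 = 179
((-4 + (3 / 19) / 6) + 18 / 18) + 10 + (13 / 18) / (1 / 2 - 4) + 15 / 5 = 9.82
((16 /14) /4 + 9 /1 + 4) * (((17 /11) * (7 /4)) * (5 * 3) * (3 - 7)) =-23715 /11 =-2155.91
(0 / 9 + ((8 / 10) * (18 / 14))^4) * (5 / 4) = 419904 / 300125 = 1.40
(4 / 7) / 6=2 / 21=0.10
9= 9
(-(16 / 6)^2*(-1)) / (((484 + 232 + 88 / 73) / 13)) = 15184 / 117801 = 0.13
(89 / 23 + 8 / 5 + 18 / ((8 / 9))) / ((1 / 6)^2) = 106479 / 115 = 925.90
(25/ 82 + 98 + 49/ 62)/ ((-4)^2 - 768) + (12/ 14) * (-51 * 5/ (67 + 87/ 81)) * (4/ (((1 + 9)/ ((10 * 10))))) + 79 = -152372700903/ 3074304968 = -49.56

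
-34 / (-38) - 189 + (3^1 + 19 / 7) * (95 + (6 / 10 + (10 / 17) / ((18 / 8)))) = 7319014 / 20349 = 359.67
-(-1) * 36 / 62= 18 / 31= 0.58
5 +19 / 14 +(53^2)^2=7890487.36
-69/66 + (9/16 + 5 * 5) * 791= 3558525/176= 20218.89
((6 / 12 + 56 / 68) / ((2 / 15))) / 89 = 675 / 6052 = 0.11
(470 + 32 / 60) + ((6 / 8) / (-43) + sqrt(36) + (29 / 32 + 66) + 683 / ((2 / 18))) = 138090313 / 20640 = 6690.42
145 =145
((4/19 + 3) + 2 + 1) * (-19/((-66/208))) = 12272/33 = 371.88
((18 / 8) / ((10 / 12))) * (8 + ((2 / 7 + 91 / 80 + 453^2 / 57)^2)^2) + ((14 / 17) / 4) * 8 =989810362476940634755722029736619 / 2178790300467200000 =454293541817537.32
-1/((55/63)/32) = -2016/55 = -36.65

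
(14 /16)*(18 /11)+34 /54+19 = 25021 /1188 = 21.06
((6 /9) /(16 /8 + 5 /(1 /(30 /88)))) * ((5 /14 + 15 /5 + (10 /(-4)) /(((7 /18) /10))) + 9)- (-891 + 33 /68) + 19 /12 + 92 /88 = 1131440575 /1280202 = 883.80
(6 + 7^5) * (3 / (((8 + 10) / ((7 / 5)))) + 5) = 2639641 / 30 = 87988.03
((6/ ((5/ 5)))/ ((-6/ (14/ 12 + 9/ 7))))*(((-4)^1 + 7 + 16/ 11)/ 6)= -721/ 396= -1.82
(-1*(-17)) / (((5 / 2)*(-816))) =-1 / 120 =-0.01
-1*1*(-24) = 24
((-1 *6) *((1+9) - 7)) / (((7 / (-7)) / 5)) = 90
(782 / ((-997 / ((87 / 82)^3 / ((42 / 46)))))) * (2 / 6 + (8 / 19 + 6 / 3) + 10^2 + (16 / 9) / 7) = -27043642484377 / 255891818588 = -105.68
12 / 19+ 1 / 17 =0.69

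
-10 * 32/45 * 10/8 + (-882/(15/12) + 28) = -30892/45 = -686.49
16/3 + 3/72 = 43/8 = 5.38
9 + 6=15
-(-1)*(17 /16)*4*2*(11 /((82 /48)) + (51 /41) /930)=1391569 /25420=54.74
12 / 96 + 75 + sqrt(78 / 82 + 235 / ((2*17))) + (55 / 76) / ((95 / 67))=sqrt(15279634) / 1394 + 218435 / 2888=78.44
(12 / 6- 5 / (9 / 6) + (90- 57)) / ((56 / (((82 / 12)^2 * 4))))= 159695 / 1512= 105.62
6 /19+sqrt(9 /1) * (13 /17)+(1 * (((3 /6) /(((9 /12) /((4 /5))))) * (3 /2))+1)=7122 /1615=4.41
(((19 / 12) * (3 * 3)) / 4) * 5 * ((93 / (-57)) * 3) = -1395 / 16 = -87.19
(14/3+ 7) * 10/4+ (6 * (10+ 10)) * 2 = 1615/6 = 269.17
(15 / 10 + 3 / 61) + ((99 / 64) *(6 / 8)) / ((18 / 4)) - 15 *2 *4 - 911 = -8035939 / 7808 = -1029.19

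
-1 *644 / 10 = -64.40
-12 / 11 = -1.09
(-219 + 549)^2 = 108900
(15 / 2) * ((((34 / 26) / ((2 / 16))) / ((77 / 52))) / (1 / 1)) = 4080 / 77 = 52.99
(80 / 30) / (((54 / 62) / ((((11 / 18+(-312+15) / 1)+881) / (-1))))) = -1304852 / 729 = -1789.92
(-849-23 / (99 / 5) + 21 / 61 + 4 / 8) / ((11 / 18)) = -10258055 / 7381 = -1389.79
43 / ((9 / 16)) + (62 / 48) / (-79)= 434723 / 5688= 76.43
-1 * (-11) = 11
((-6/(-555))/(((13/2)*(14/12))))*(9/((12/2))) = 0.00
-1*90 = -90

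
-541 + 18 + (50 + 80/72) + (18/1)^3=48241/9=5360.11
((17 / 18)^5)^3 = 2862423051509815793 / 6746640616477458432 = 0.42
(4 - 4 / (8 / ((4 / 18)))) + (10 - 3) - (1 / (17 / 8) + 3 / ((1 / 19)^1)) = -7127 / 153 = -46.58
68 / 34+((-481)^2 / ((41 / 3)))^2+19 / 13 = 6262765817202 / 21853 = 286586089.65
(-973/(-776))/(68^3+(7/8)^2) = 7784/1951998609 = 0.00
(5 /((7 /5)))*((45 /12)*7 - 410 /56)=6625 /98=67.60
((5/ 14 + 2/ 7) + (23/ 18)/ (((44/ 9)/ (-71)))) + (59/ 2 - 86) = -45839/ 616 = -74.41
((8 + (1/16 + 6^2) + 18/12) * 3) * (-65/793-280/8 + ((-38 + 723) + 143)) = 6611301/61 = 108381.98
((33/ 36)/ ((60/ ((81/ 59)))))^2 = 9801/ 22278400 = 0.00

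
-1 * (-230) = 230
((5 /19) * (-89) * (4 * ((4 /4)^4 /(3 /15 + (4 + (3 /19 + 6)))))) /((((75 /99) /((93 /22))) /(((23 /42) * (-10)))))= 317285 /1148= 276.38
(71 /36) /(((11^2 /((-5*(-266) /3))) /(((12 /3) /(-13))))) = -94430 /42471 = -2.22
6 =6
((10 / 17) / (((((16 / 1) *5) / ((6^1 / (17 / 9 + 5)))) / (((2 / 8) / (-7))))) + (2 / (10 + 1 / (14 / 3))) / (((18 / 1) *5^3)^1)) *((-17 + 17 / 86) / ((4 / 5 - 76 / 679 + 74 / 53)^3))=1522873851951294463145 / 5791812479216510483962368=0.00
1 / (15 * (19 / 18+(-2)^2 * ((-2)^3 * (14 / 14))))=-6 / 2785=-0.00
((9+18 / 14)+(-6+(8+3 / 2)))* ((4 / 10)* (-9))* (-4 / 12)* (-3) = -1737 / 35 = -49.63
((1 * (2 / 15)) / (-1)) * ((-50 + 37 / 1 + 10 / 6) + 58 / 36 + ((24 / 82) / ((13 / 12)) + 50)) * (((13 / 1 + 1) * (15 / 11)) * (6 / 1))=-10892476 / 17589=-619.28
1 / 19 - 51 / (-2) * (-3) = -2905 / 38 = -76.45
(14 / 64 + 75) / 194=2407 / 6208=0.39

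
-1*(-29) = 29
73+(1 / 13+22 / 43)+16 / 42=868328 / 11739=73.97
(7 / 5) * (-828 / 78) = -14.86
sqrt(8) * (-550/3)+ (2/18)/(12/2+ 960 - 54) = 1/8208 - 1100 * sqrt(2)/3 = -518.54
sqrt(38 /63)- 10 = -10 + sqrt(266) /21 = -9.22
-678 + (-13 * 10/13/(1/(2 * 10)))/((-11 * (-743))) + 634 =-359812/8173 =-44.02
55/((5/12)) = 132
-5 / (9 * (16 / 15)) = -25 / 48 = -0.52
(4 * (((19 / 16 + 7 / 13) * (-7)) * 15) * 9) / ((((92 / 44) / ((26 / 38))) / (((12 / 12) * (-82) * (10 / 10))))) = 153004005 / 874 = 175061.79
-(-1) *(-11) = -11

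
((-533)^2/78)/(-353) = -21853/2118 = -10.32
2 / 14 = 1 / 7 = 0.14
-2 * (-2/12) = 1/3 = 0.33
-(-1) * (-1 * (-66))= 66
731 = 731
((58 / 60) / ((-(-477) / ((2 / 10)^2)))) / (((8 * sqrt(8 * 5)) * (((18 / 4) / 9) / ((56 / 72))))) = 203 * sqrt(10) / 257580000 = 0.00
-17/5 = -3.40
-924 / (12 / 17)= -1309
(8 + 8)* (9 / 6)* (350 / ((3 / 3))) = 8400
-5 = -5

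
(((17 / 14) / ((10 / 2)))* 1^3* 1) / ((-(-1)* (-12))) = -17 / 840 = -0.02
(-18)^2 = 324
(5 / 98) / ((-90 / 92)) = -23 / 441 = -0.05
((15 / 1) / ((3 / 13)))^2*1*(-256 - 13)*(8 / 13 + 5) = -6382025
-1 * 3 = -3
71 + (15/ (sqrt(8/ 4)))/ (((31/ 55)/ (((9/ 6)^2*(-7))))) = 71- 51975*sqrt(2)/ 248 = -225.39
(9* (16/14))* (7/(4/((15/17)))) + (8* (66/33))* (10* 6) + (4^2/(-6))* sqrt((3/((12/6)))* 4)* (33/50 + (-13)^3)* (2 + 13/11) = 16590/17 + 3074876* sqrt(6)/165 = 46623.62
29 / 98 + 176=17277 / 98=176.30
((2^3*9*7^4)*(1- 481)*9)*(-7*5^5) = 16336404000000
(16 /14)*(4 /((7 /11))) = 352 /49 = 7.18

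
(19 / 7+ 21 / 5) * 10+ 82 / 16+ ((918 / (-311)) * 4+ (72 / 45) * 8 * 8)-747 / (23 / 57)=-3377589549 / 2002840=-1686.40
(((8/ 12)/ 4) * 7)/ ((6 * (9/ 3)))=7/ 108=0.06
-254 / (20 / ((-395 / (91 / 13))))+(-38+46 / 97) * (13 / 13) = 679.12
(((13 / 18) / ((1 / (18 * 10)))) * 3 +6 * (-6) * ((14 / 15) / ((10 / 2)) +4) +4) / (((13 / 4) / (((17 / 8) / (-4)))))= -51697 / 1300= -39.77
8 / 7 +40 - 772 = -5116 / 7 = -730.86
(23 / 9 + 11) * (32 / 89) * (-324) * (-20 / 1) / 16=175680 / 89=1973.93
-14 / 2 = -7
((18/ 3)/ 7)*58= 348/ 7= 49.71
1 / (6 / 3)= 1 / 2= 0.50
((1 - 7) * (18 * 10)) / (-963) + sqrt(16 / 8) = 120 / 107 + sqrt(2) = 2.54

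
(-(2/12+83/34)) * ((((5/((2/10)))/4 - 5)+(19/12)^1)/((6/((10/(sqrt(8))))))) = -665 * sqrt(2)/216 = -4.35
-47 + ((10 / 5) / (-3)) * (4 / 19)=-2687 / 57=-47.14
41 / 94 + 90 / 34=4927 / 1598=3.08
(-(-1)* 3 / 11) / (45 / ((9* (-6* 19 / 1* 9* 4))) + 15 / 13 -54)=-160056 / 31014643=-0.01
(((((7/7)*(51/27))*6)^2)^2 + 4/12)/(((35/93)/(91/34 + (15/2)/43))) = 12333485036/98685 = 124978.32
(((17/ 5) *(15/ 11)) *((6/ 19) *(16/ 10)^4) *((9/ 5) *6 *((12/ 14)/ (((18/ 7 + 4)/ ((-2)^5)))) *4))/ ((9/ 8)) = -23102226432/ 15021875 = -1537.91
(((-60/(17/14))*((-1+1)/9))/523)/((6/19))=0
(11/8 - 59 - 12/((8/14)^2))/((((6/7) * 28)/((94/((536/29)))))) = -20.00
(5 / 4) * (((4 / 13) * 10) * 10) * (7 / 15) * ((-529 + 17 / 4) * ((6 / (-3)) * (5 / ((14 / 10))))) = 2623750 / 39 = 67275.64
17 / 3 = 5.67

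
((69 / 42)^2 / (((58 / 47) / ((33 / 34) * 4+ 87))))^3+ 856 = 56688292613369747131271 / 7217702194121216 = 7854063.67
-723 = -723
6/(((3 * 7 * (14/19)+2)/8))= 228/83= 2.75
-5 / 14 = -0.36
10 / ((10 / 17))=17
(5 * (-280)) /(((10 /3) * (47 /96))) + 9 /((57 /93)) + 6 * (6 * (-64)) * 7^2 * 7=-706465863 /893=-791115.19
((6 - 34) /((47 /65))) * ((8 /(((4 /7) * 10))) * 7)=-379.49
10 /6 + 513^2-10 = 789482 /3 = 263160.67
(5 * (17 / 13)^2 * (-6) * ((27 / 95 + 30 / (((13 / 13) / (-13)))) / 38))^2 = 1030342013321481 / 3722098081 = 276817.53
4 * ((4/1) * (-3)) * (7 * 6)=-2016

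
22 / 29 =0.76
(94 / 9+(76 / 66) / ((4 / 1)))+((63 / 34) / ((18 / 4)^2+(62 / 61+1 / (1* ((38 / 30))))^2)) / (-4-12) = 18246069542903 / 1700884998648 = 10.73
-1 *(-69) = 69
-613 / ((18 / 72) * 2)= -1226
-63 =-63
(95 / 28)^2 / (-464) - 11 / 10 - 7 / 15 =-8684111 / 5456640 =-1.59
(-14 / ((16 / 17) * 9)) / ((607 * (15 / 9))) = -119 / 72840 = -0.00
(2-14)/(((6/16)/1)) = -32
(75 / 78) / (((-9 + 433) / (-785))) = -19625 / 11024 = -1.78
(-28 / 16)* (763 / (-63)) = 763 / 36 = 21.19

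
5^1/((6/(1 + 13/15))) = 1.56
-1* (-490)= 490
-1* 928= -928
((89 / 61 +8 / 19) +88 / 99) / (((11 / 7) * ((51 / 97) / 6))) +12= 32.11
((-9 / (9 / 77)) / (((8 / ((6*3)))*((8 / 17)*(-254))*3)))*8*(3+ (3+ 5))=43197 / 1016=42.52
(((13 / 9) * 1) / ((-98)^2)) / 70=13 / 6050520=0.00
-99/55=-9/5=-1.80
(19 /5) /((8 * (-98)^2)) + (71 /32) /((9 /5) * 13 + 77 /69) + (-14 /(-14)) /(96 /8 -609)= 172402011389 /1939787492160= 0.09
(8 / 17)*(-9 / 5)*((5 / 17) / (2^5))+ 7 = 8083 / 1156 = 6.99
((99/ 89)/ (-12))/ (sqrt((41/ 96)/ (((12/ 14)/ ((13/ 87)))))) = -0.34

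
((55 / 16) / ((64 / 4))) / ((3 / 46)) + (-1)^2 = 1649 / 384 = 4.29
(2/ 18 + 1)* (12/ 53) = 40/ 159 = 0.25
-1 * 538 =-538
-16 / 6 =-8 / 3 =-2.67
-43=-43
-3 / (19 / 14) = -2.21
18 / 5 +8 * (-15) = -582 / 5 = -116.40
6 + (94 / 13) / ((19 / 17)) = 3080 / 247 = 12.47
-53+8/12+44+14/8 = -79/12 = -6.58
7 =7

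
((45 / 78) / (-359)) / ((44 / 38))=-285 / 205348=-0.00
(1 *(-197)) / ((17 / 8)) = -1576 / 17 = -92.71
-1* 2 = -2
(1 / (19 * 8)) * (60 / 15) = 1 / 38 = 0.03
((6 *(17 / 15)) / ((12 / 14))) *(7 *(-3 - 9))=-3332 / 5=-666.40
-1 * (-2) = 2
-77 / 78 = -0.99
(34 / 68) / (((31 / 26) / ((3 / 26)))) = 3 / 62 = 0.05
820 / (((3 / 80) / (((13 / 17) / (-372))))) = -213200 / 4743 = -44.95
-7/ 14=-1/ 2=-0.50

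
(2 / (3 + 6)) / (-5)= -2 / 45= -0.04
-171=-171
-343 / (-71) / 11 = 343 / 781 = 0.44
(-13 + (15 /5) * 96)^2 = 75625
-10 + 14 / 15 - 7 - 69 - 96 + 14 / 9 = -8078 / 45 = -179.51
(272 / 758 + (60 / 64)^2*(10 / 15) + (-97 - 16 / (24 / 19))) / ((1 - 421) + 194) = 15822949 / 32891136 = 0.48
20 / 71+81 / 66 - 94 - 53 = -227257 / 1562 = -145.49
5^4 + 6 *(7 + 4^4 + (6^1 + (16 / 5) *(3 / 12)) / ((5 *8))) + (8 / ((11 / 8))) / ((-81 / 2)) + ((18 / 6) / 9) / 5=98185661 / 44550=2203.94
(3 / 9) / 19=1 / 57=0.02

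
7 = 7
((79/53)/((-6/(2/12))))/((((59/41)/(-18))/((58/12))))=93931/37524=2.50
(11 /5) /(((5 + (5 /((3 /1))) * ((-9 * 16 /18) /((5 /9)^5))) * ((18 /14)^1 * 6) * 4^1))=-9625 /33337224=-0.00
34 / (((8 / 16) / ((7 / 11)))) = 476 / 11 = 43.27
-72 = -72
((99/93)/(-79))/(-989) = 33/2422061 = 0.00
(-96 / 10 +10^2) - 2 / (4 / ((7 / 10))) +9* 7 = 3061 / 20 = 153.05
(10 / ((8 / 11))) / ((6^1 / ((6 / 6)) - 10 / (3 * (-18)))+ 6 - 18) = -1485 / 628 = -2.36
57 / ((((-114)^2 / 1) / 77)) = 77 / 228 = 0.34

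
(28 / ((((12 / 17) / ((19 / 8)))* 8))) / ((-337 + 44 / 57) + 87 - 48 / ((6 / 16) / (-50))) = 42959 / 22438016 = 0.00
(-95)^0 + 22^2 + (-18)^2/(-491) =484.34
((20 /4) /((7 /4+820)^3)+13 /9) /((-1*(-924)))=461681494619 /295334098869348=0.00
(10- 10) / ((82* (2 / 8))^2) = 0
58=58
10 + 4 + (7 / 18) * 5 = 287 / 18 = 15.94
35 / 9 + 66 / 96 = 659 / 144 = 4.58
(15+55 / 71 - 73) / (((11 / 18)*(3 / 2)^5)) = -260032 / 21087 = -12.33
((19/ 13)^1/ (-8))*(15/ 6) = -95/ 208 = -0.46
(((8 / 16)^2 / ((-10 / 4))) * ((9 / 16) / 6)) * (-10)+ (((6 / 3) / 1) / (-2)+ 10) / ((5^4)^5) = 286102294922163 / 3051757812500000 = 0.09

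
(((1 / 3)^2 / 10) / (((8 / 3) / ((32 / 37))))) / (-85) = -2 / 47175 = -0.00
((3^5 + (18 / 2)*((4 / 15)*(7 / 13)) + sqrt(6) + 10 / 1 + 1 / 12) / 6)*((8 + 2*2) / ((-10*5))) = -198413 / 19500 - sqrt(6) / 25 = -10.27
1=1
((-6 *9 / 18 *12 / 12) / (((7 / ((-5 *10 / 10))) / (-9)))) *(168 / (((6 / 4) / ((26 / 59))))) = -56160 / 59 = -951.86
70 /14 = 5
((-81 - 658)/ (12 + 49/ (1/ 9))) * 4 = -2956/ 453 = -6.53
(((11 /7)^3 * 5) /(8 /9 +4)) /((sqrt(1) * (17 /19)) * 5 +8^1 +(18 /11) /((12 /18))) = 75867 /285376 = 0.27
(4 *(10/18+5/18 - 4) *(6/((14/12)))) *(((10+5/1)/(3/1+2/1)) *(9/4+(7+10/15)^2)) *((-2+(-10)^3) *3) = 250958916/7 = 35851273.71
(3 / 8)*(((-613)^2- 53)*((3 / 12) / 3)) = 93929 / 8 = 11741.12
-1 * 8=-8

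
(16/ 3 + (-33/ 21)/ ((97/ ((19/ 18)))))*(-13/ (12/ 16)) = -1689350/ 18333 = -92.15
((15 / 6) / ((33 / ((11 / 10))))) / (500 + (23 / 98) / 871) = 42679 / 256074138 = 0.00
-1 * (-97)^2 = -9409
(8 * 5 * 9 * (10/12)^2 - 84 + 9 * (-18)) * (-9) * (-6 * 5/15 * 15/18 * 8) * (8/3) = 1280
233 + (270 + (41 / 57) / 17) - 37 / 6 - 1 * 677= -349081 / 1938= -180.12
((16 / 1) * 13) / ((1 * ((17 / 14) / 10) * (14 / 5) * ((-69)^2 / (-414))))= -20800 / 391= -53.20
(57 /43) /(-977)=-57 /42011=-0.00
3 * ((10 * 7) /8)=105 /4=26.25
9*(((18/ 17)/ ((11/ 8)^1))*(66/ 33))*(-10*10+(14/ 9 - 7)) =-273312/ 187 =-1461.56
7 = 7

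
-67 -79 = -146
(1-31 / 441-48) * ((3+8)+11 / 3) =-913352 / 1323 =-690.36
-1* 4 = -4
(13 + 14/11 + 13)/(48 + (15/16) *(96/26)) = 1300/2453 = 0.53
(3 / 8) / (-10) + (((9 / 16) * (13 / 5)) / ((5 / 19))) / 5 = 537 / 500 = 1.07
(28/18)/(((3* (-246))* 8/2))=-7/13284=-0.00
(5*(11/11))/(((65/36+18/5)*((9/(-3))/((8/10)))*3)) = -80/973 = -0.08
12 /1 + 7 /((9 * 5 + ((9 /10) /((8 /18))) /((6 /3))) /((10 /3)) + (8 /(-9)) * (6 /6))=1166244 /92987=12.54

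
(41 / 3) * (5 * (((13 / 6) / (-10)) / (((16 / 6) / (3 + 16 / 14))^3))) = -38998011 / 702464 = -55.52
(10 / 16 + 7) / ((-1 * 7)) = -61 / 56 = -1.09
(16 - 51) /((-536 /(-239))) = -8365 /536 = -15.61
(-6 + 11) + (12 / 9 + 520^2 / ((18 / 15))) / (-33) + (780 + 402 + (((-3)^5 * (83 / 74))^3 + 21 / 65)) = -52810786027359179 / 2607616440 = -20252513.07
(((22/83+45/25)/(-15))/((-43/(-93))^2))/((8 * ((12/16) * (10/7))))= -0.08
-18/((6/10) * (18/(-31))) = 155/3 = 51.67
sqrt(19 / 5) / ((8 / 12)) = 3 *sqrt(95) / 10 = 2.92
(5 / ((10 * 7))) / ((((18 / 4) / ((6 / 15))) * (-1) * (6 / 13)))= -13 / 945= -0.01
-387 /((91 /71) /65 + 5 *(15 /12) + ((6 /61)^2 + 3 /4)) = -511209585 /9285512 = -55.05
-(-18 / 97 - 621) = 621.19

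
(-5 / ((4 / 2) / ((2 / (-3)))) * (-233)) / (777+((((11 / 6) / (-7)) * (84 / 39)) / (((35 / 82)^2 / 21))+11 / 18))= -0.54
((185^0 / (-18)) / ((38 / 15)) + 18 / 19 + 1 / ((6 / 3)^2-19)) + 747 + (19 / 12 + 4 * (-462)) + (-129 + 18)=-114908 / 95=-1209.56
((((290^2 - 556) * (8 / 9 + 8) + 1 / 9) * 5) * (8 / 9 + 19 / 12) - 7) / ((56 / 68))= 50560797809 / 4536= 11146560.36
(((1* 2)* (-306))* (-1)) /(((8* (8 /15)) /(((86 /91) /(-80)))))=-1.69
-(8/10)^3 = -64/125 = -0.51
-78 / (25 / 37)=-2886 / 25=-115.44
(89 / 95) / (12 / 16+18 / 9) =356 / 1045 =0.34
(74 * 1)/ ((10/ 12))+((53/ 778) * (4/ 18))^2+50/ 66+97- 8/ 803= 9180366114457/ 49211859015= 186.55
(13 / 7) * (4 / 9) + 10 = 682 / 63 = 10.83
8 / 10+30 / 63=134 / 105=1.28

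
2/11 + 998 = 10980/11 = 998.18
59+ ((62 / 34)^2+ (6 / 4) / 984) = 11816161 / 189584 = 62.33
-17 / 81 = -0.21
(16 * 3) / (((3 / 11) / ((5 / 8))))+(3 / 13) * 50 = 121.54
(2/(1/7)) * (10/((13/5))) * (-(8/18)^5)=-716800/767637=-0.93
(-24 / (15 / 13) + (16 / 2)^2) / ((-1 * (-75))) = 72 / 125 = 0.58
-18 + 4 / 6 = -17.33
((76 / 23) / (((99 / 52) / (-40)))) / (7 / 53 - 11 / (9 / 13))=2094560 / 475387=4.41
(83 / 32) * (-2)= -83 / 16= -5.19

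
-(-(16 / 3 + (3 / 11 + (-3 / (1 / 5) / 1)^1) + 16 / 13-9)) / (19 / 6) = -14726 / 2717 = -5.42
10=10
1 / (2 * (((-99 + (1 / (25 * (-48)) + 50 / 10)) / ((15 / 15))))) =-600 / 112801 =-0.01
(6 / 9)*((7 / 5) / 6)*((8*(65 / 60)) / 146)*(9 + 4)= 1183 / 9855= 0.12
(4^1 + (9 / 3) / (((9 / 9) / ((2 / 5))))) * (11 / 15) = 286 / 75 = 3.81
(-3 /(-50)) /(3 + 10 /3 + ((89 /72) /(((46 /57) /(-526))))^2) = 457056 /4944734277025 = 0.00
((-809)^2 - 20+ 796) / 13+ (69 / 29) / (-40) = 50404.33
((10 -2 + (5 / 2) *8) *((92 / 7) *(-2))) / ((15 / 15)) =-736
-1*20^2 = -400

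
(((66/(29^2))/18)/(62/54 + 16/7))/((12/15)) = 315/198476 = 0.00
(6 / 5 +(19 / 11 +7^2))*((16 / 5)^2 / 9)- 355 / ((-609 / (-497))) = -9196409 / 39875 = -230.63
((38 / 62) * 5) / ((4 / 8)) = 190 / 31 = 6.13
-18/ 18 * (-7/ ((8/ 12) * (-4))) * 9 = -189/ 8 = -23.62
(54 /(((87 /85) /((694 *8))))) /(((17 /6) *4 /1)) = 749520 /29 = 25845.52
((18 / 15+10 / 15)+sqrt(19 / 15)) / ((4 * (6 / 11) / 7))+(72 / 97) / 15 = 9.65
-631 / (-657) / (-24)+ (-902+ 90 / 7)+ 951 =6823127 / 110376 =61.82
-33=-33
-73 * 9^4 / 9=-53217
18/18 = 1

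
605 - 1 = 604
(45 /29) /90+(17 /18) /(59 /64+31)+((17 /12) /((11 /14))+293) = 1729427983 /5865453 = 294.85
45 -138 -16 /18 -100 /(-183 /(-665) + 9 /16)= -5702495 /26739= -213.27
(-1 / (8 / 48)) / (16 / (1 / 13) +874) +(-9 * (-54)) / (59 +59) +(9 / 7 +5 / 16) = 20417533 / 3574928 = 5.71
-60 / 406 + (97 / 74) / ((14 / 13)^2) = 413237 / 420616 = 0.98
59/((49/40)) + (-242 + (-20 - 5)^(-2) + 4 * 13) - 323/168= -105661949/735000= -143.76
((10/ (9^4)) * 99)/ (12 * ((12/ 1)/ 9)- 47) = -110/ 22599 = -0.00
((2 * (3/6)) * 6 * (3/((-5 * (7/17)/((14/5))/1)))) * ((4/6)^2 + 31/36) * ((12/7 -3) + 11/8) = -799/280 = -2.85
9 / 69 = 0.13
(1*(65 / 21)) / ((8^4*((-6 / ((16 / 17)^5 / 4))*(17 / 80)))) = -0.00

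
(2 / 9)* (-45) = -10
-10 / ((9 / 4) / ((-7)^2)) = -1960 / 9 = -217.78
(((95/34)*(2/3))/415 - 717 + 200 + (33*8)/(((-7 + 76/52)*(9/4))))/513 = -20503070/19543761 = -1.05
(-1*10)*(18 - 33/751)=-134850/751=-179.56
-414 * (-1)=414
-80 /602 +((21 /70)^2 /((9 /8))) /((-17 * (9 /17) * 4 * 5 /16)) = -47408 /338625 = -0.14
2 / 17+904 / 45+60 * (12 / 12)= 61358 / 765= 80.21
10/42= 5/21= 0.24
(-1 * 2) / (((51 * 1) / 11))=-22 / 51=-0.43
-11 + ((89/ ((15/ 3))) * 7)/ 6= 9.77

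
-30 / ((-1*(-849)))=-10 / 283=-0.04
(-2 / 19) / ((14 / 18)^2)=-162 / 931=-0.17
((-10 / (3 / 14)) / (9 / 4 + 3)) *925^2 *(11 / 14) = -376475000 / 63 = -5975793.65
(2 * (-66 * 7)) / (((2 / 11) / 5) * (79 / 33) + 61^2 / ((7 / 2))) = -2934855 / 3377084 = -0.87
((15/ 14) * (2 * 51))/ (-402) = -255/ 938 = -0.27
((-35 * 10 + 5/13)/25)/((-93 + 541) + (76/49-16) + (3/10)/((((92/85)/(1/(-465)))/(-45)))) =-254061864/7876912745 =-0.03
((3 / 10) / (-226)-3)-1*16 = -42943 / 2260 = -19.00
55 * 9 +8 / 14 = 3469 / 7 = 495.57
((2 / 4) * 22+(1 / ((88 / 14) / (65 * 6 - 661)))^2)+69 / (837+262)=3978409179 / 2127664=1869.85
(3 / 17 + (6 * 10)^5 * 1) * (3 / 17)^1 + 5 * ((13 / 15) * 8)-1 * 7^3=118972532702 / 867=137223221.11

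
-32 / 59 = -0.54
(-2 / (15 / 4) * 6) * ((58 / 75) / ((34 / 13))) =-6032 / 6375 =-0.95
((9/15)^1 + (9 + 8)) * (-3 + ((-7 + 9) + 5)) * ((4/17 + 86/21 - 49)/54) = -2806672/48195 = -58.24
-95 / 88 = -1.08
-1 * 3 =-3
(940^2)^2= 780748960000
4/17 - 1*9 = -149/17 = -8.76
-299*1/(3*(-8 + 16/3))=299/8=37.38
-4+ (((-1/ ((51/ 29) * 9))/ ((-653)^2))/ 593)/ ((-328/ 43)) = -152274638264449/ 38068659566424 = -4.00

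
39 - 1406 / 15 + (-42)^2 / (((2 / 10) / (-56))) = -7409621 / 15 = -493974.73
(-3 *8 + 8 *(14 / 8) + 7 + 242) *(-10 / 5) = -478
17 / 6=2.83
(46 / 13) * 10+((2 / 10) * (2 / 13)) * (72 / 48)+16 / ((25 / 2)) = 11931 / 325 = 36.71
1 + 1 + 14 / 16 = 2.88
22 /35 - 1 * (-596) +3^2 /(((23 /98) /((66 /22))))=572896 /805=711.67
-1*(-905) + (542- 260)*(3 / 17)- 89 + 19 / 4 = 59195 / 68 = 870.51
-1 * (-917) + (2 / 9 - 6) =8201 / 9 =911.22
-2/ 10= -1/ 5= -0.20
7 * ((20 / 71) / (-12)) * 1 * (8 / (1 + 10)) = -0.12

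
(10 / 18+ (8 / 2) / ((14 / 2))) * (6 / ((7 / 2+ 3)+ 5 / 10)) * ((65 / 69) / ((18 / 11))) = 50765 / 91287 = 0.56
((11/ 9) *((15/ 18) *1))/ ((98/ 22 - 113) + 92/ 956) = -0.01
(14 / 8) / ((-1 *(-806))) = 7 / 3224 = 0.00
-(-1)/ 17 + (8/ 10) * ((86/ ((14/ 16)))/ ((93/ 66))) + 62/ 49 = 57.13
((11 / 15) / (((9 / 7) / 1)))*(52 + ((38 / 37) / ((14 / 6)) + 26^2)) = 2075326 / 4995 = 415.48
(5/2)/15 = 1/6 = 0.17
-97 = -97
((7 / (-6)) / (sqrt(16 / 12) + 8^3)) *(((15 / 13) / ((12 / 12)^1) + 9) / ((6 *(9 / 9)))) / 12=-2464 / 7667673 + 77 *sqrt(3) / 184024152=-0.00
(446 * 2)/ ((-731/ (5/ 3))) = -4460/ 2193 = -2.03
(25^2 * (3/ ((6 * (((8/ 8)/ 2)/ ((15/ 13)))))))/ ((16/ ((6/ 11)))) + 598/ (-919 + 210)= 19256513/ 811096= 23.74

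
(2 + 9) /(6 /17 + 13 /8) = 1496 /269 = 5.56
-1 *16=-16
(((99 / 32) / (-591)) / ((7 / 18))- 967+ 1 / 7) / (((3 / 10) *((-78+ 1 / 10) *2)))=177775275 / 8593928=20.69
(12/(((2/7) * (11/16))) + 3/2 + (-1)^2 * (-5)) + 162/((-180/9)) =2722/55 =49.49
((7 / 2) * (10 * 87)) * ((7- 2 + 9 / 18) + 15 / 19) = 727755 / 38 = 19151.45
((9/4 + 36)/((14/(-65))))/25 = -1989/280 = -7.10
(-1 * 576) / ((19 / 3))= -1728 / 19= -90.95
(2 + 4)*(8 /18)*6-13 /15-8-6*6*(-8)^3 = 18439.13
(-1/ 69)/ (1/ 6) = -2/ 23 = -0.09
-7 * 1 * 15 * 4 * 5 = -2100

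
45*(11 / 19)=495 / 19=26.05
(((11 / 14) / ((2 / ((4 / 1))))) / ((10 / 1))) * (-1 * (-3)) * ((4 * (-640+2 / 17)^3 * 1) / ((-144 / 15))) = 252843516387 / 4913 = 51464180.01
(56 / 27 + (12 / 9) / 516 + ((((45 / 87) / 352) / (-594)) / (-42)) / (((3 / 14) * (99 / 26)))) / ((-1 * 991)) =-80405734091 / 38370341994336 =-0.00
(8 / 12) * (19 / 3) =38 / 9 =4.22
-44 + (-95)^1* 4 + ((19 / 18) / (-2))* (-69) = -4651 / 12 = -387.58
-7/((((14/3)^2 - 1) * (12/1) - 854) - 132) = 21/2210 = 0.01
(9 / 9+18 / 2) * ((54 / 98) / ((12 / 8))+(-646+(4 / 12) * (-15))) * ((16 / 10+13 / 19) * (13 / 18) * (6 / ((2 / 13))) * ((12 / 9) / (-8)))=55674853 / 798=69767.99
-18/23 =-0.78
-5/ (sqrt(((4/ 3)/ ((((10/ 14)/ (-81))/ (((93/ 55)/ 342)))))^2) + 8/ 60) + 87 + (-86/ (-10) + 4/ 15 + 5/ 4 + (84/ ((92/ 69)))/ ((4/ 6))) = 38512019/ 207120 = 185.94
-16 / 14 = -8 / 7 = -1.14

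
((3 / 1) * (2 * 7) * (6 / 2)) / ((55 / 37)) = 84.76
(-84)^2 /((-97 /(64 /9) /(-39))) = 1956864 /97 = 20173.86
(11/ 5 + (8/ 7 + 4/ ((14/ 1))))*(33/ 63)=1397/ 735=1.90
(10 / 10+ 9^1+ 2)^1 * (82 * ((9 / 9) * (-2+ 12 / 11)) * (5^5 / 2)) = -15375000 / 11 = -1397727.27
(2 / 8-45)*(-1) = 179 / 4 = 44.75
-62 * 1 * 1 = -62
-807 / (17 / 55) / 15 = -174.06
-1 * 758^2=-574564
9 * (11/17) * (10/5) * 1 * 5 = 990/17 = 58.24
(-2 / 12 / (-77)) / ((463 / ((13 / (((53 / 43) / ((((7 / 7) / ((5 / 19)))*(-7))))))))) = -10621 / 8097870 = -0.00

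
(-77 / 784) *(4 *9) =-99 / 28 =-3.54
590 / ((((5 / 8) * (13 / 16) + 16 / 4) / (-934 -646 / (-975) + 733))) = -2950249216 / 112515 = -26220.94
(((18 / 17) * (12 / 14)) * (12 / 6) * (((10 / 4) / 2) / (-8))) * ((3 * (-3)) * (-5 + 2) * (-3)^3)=98415 / 476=206.75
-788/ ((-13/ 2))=1576/ 13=121.23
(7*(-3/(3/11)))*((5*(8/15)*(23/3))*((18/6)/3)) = -14168/9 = -1574.22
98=98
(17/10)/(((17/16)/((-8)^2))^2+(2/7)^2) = 20.75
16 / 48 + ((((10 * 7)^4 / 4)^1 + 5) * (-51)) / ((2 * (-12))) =306127763 / 24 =12755323.46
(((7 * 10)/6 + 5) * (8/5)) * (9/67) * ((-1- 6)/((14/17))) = -2040/67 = -30.45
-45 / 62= -0.73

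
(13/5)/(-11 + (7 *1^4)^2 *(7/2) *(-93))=-0.00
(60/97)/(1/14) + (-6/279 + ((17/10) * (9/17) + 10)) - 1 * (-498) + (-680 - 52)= -214.46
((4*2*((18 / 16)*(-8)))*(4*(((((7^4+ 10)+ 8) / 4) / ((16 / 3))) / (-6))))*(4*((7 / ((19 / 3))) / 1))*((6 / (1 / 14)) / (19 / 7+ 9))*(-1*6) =-19670364 / 19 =-1035282.32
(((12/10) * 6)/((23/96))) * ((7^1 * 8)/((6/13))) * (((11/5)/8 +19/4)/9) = 1170624/575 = 2035.87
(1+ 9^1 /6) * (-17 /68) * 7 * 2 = -35 /4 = -8.75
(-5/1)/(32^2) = -0.00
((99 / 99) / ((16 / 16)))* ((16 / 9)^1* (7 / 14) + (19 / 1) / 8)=235 / 72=3.26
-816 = -816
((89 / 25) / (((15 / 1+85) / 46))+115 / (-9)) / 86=-125327 / 967500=-0.13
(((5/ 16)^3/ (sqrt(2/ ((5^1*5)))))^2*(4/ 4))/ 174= 390625/ 5838471168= 0.00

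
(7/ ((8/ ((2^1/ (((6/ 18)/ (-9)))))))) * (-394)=37233/ 2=18616.50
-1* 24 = -24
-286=-286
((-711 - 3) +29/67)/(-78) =47809/5226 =9.15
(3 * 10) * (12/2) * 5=900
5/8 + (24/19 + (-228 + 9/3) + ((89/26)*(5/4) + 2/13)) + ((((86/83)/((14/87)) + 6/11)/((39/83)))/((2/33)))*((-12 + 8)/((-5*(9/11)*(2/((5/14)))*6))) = -23042636/108927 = -211.54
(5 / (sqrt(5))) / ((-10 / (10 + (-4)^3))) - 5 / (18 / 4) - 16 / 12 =-22 / 9 + 27 *sqrt(5) / 5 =9.63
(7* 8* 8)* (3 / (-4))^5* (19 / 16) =-32319 / 256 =-126.25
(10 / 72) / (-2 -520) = -5 / 18792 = -0.00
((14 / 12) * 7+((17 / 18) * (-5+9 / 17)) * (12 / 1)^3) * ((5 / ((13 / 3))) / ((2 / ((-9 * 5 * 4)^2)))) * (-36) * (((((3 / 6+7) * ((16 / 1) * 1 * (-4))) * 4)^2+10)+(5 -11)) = 235022875278264000 / 13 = 18078682713712615.38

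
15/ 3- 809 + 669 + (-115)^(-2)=-135.00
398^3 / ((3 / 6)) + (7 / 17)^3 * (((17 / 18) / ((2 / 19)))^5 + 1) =126093643.34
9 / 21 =0.43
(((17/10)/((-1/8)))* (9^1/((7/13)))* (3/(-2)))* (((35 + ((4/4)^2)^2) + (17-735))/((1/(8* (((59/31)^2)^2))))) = -25451111166624/1042685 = -24409204.28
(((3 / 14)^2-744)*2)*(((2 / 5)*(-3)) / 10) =87489 / 490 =178.55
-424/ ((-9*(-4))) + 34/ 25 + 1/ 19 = -44311/ 4275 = -10.37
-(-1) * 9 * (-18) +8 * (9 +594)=4662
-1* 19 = -19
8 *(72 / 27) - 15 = 19 / 3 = 6.33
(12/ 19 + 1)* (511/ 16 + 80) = 55521/ 304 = 182.63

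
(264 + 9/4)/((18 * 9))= 355/216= 1.64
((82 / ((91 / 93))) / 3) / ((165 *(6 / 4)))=5084 / 45045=0.11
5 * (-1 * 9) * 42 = -1890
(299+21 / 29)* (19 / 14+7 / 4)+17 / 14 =1865 / 2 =932.50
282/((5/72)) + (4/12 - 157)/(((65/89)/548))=-22130984/195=-113492.23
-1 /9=-0.11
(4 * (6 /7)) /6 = 4 /7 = 0.57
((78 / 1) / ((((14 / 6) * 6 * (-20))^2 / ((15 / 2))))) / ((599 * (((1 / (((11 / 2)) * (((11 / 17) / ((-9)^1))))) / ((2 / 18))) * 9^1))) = -1573 / 25866449280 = -0.00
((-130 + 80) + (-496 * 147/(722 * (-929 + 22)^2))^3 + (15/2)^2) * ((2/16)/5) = 654794973252809559421011961/4190687828819221538180091040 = 0.16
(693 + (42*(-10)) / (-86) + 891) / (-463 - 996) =-68322 / 62737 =-1.09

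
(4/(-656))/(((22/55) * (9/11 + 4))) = -55/17384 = -0.00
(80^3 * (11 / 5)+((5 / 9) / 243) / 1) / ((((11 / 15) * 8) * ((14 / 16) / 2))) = 438857.14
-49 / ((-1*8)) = 49 / 8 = 6.12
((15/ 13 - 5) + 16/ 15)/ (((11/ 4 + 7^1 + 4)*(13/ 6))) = -4336/ 46475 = -0.09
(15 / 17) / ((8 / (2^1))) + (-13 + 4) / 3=-189 / 68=-2.78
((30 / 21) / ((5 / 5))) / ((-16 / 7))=-5 / 8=-0.62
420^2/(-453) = -58800/151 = -389.40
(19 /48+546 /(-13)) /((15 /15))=-1997 /48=-41.60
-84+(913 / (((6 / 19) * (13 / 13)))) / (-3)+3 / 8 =-75409 / 72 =-1047.35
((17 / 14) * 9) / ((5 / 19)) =2907 / 70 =41.53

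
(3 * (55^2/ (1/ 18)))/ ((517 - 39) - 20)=81675/ 229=356.66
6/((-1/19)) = -114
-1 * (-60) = 60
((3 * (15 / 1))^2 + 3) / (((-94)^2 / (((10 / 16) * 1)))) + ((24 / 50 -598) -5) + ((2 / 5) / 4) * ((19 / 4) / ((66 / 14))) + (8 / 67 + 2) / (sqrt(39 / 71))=-1097602466 / 1822425 + 142 * sqrt(2769) / 2613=-599.42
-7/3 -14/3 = -7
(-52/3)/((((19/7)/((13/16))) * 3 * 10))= -1183/6840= -0.17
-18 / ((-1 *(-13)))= -18 / 13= -1.38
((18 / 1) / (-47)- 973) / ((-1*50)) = 45749 / 2350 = 19.47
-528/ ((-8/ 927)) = 61182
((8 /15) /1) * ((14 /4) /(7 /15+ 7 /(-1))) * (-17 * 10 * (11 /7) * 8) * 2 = 59840 /49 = 1221.22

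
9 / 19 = 0.47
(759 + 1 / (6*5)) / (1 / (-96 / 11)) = -364336 / 55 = -6624.29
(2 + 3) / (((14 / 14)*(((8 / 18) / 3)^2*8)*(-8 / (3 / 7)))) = -10935 / 7168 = -1.53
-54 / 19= -2.84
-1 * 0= 0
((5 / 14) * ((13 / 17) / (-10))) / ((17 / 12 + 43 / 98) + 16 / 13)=-3549 / 401047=-0.01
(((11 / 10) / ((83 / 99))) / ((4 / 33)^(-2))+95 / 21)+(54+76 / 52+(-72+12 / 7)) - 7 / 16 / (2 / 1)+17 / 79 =-2945623943 / 286409760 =-10.28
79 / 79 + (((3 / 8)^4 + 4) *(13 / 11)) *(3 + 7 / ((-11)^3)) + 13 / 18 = 4304089069 / 269862912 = 15.95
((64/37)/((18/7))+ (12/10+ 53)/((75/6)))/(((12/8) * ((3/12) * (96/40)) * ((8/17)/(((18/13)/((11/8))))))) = 14177048/1190475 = 11.91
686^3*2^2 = 1291315424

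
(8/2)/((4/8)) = 8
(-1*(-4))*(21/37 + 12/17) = 3204/629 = 5.09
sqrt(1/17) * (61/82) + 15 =61 * sqrt(17)/1394 + 15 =15.18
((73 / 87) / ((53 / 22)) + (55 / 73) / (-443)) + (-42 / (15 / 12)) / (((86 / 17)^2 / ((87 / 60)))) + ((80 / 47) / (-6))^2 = -134905027300269533 / 91357791991183350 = -1.48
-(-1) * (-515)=-515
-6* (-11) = 66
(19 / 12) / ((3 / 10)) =95 / 18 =5.28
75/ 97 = 0.77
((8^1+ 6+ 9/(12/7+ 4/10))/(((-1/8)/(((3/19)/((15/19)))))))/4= -1351/185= -7.30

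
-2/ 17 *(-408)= 48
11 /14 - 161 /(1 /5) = -11259 /14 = -804.21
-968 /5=-193.60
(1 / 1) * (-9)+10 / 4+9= 5 / 2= 2.50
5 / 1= 5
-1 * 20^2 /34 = -200 /17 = -11.76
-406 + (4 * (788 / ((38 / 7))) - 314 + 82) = -1090 / 19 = -57.37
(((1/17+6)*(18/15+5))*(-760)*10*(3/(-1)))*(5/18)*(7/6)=42466900/153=277561.44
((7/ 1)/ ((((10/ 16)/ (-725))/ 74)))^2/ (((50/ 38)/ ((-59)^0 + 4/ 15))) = 5213659822336/ 15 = 347577321489.07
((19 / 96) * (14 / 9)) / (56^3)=19 / 10838016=0.00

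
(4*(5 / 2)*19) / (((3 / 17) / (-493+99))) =-1272620 / 3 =-424206.67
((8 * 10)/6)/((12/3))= 10/3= 3.33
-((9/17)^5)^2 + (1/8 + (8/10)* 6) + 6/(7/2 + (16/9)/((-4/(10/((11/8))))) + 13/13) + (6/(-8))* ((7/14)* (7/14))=383309529423713801/40481157521015920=9.47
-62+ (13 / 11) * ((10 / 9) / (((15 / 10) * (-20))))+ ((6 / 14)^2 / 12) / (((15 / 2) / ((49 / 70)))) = -12898603 / 207900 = -62.04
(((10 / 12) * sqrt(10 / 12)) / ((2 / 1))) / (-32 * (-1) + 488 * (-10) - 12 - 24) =-5 * sqrt(30) / 351648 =-0.00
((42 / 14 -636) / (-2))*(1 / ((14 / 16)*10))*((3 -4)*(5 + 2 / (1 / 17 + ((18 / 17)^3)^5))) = -51019721910846173343006 / 242025645506290077635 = -210.80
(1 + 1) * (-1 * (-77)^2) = -11858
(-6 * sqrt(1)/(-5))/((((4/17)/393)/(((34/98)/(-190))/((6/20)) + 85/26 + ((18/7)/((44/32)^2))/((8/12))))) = 10629.38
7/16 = 0.44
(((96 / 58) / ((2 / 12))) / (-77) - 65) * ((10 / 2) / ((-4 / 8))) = 1454330 / 2233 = 651.29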